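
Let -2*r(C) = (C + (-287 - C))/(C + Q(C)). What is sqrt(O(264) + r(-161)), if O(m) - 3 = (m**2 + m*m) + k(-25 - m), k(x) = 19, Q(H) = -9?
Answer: sqrt(4029040205)/170 ≈ 373.38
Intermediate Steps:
O(m) = 22 + 2*m**2 (O(m) = 3 + ((m**2 + m*m) + 19) = 3 + ((m**2 + m**2) + 19) = 3 + (2*m**2 + 19) = 3 + (19 + 2*m**2) = 22 + 2*m**2)
r(C) = 287/(2*(-9 + C)) (r(C) = -(C + (-287 - C))/(2*(C - 9)) = -(-287)/(2*(-9 + C)) = 287/(2*(-9 + C)))
sqrt(O(264) + r(-161)) = sqrt((22 + 2*264**2) + 287/(2*(-9 - 161))) = sqrt((22 + 2*69696) + (287/2)/(-170)) = sqrt((22 + 139392) + (287/2)*(-1/170)) = sqrt(139414 - 287/340) = sqrt(47400473/340) = sqrt(4029040205)/170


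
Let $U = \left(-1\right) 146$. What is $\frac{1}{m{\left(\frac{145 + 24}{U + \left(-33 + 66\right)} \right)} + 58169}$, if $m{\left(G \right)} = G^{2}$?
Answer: $\frac{12769}{742788522} \approx 1.7191 \cdot 10^{-5}$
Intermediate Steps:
$U = -146$
$\frac{1}{m{\left(\frac{145 + 24}{U + \left(-33 + 66\right)} \right)} + 58169} = \frac{1}{\left(\frac{145 + 24}{-146 + \left(-33 + 66\right)}\right)^{2} + 58169} = \frac{1}{\left(\frac{169}{-146 + 33}\right)^{2} + 58169} = \frac{1}{\left(\frac{169}{-113}\right)^{2} + 58169} = \frac{1}{\left(169 \left(- \frac{1}{113}\right)\right)^{2} + 58169} = \frac{1}{\left(- \frac{169}{113}\right)^{2} + 58169} = \frac{1}{\frac{28561}{12769} + 58169} = \frac{1}{\frac{742788522}{12769}} = \frac{12769}{742788522}$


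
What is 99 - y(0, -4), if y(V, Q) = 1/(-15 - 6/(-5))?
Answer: 6836/69 ≈ 99.073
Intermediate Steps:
y(V, Q) = -5/69 (y(V, Q) = 1/(-15 - 6*(-⅕)) = 1/(-15 + 6/5) = 1/(-69/5) = -5/69)
99 - y(0, -4) = 99 - 1*(-5/69) = 99 + 5/69 = 6836/69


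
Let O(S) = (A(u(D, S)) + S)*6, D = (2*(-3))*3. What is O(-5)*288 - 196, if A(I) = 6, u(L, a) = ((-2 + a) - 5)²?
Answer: 1532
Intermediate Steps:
D = -18 (D = -6*3 = -18)
u(L, a) = (-7 + a)²
O(S) = 36 + 6*S (O(S) = (6 + S)*6 = 36 + 6*S)
O(-5)*288 - 196 = (36 + 6*(-5))*288 - 196 = (36 - 30)*288 - 196 = 6*288 - 196 = 1728 - 196 = 1532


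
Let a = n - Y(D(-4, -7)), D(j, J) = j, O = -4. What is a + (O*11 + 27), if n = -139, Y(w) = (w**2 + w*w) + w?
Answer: -184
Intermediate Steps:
Y(w) = w + 2*w**2 (Y(w) = (w**2 + w**2) + w = 2*w**2 + w = w + 2*w**2)
a = -167 (a = -139 - (-4)*(1 + 2*(-4)) = -139 - (-4)*(1 - 8) = -139 - (-4)*(-7) = -139 - 1*28 = -139 - 28 = -167)
a + (O*11 + 27) = -167 + (-4*11 + 27) = -167 + (-44 + 27) = -167 - 17 = -184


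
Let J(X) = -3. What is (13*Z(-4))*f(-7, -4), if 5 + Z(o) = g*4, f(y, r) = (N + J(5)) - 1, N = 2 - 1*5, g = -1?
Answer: 819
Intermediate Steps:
N = -3 (N = 2 - 5 = -3)
f(y, r) = -7 (f(y, r) = (-3 - 3) - 1 = -6 - 1 = -7)
Z(o) = -9 (Z(o) = -5 - 1*4 = -5 - 4 = -9)
(13*Z(-4))*f(-7, -4) = (13*(-9))*(-7) = -117*(-7) = 819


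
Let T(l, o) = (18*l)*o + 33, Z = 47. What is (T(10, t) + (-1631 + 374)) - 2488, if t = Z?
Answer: 4748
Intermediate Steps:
t = 47
T(l, o) = 33 + 18*l*o (T(l, o) = 18*l*o + 33 = 33 + 18*l*o)
(T(10, t) + (-1631 + 374)) - 2488 = ((33 + 18*10*47) + (-1631 + 374)) - 2488 = ((33 + 8460) - 1257) - 2488 = (8493 - 1257) - 2488 = 7236 - 2488 = 4748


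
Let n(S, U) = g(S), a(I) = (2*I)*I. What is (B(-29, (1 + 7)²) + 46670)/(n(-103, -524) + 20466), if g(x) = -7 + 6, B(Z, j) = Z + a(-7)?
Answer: 46739/20465 ≈ 2.2839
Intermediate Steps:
a(I) = 2*I²
B(Z, j) = 98 + Z (B(Z, j) = Z + 2*(-7)² = Z + 2*49 = Z + 98 = 98 + Z)
g(x) = -1
n(S, U) = -1
(B(-29, (1 + 7)²) + 46670)/(n(-103, -524) + 20466) = ((98 - 29) + 46670)/(-1 + 20466) = (69 + 46670)/20465 = 46739*(1/20465) = 46739/20465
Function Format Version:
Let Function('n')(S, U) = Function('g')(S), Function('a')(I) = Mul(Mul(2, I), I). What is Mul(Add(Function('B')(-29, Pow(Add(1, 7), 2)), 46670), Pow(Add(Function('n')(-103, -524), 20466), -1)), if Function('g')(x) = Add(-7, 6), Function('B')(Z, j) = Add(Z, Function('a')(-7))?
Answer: Rational(46739, 20465) ≈ 2.2839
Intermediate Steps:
Function('a')(I) = Mul(2, Pow(I, 2))
Function('B')(Z, j) = Add(98, Z) (Function('B')(Z, j) = Add(Z, Mul(2, Pow(-7, 2))) = Add(Z, Mul(2, 49)) = Add(Z, 98) = Add(98, Z))
Function('g')(x) = -1
Function('n')(S, U) = -1
Mul(Add(Function('B')(-29, Pow(Add(1, 7), 2)), 46670), Pow(Add(Function('n')(-103, -524), 20466), -1)) = Mul(Add(Add(98, -29), 46670), Pow(Add(-1, 20466), -1)) = Mul(Add(69, 46670), Pow(20465, -1)) = Mul(46739, Rational(1, 20465)) = Rational(46739, 20465)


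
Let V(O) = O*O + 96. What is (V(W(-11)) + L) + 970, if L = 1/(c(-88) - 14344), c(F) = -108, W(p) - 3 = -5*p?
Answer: 64022359/14452 ≈ 4430.0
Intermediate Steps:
W(p) = 3 - 5*p
V(O) = 96 + O² (V(O) = O² + 96 = 96 + O²)
L = -1/14452 (L = 1/(-108 - 14344) = 1/(-14452) = -1/14452 ≈ -6.9195e-5)
(V(W(-11)) + L) + 970 = ((96 + (3 - 5*(-11))²) - 1/14452) + 970 = ((96 + (3 + 55)²) - 1/14452) + 970 = ((96 + 58²) - 1/14452) + 970 = ((96 + 3364) - 1/14452) + 970 = (3460 - 1/14452) + 970 = 50003919/14452 + 970 = 64022359/14452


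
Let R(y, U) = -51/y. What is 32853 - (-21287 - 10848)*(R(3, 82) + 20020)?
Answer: 642829258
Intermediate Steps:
32853 - (-21287 - 10848)*(R(3, 82) + 20020) = 32853 - (-21287 - 10848)*(-51/3 + 20020) = 32853 - (-32135)*(-51*1/3 + 20020) = 32853 - (-32135)*(-17 + 20020) = 32853 - (-32135)*20003 = 32853 - 1*(-642796405) = 32853 + 642796405 = 642829258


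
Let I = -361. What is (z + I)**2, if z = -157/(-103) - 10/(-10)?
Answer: 1363307929/10609 ≈ 1.2850e+5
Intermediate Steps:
z = 260/103 (z = -157*(-1/103) - 10*(-1/10) = 157/103 + 1 = 260/103 ≈ 2.5243)
(z + I)**2 = (260/103 - 361)**2 = (-36923/103)**2 = 1363307929/10609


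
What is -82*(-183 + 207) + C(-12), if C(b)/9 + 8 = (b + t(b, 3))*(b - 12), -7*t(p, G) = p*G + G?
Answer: -3264/7 ≈ -466.29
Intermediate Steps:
t(p, G) = -G/7 - G*p/7 (t(p, G) = -(p*G + G)/7 = -(G*p + G)/7 = -(G + G*p)/7 = -G/7 - G*p/7)
C(b) = -72 + 9*(-12 + b)*(-3/7 + 4*b/7) (C(b) = -72 + 9*((b - 1/7*3*(1 + b))*(b - 12)) = -72 + 9*((b + (-3/7 - 3*b/7))*(-12 + b)) = -72 + 9*((-3/7 + 4*b/7)*(-12 + b)) = -72 + 9*((-12 + b)*(-3/7 + 4*b/7)) = -72 + 9*(-12 + b)*(-3/7 + 4*b/7))
-82*(-183 + 207) + C(-12) = -82*(-183 + 207) + (-180/7 - 459/7*(-12) + (36/7)*(-12)**2) = -82*24 + (-180/7 + 5508/7 + (36/7)*144) = -1968 + (-180/7 + 5508/7 + 5184/7) = -1968 + 10512/7 = -3264/7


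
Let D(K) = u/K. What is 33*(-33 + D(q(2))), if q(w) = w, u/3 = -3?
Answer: -2475/2 ≈ -1237.5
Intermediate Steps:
u = -9 (u = 3*(-3) = -9)
D(K) = -9/K
33*(-33 + D(q(2))) = 33*(-33 - 9/2) = 33*(-75/2) = -2475/2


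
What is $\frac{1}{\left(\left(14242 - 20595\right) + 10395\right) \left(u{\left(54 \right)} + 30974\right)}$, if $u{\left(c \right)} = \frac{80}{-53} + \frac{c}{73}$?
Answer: $\frac{3869}{484374799976} \approx 7.9876 \cdot 10^{-9}$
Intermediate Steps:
$u{\left(c \right)} = - \frac{80}{53} + \frac{c}{73}$ ($u{\left(c \right)} = 80 \left(- \frac{1}{53}\right) + c \frac{1}{73} = - \frac{80}{53} + \frac{c}{73}$)
$\frac{1}{\left(\left(14242 - 20595\right) + 10395\right) \left(u{\left(54 \right)} + 30974\right)} = \frac{1}{\left(\left(14242 - 20595\right) + 10395\right) \left(\left(- \frac{80}{53} + \frac{1}{73} \cdot 54\right) + 30974\right)} = \frac{1}{\left(\left(14242 - 20595\right) + 10395\right) \left(\left(- \frac{80}{53} + \frac{54}{73}\right) + 30974\right)} = \frac{1}{\left(-6353 + 10395\right) \left(- \frac{2978}{3869} + 30974\right)} = \frac{1}{4042 \cdot \frac{119835428}{3869}} = \frac{1}{\frac{484374799976}{3869}} = \frac{3869}{484374799976}$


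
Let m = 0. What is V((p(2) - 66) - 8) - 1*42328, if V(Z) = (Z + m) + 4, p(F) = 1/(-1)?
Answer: -42399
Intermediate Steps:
p(F) = -1
V(Z) = 4 + Z (V(Z) = (Z + 0) + 4 = Z + 4 = 4 + Z)
V((p(2) - 66) - 8) - 1*42328 = (4 + ((-1 - 66) - 8)) - 1*42328 = (4 + (-67 - 8)) - 42328 = (4 - 75) - 42328 = -71 - 42328 = -42399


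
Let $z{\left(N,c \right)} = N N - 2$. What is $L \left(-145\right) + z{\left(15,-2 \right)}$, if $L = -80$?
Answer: $11823$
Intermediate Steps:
$z{\left(N,c \right)} = -2 + N^{2}$ ($z{\left(N,c \right)} = N^{2} - 2 = -2 + N^{2}$)
$L \left(-145\right) + z{\left(15,-2 \right)} = \left(-80\right) \left(-145\right) - \left(2 - 15^{2}\right) = 11600 + \left(-2 + 225\right) = 11600 + 223 = 11823$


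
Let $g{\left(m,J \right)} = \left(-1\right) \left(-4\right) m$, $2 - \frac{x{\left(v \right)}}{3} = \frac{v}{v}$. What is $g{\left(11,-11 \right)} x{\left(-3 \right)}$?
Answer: $132$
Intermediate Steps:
$x{\left(v \right)} = 3$ ($x{\left(v \right)} = 6 - 3 \frac{v}{v} = 6 - 3 = 3$)
$g{\left(m,J \right)} = 4 m$
$g{\left(11,-11 \right)} x{\left(-3 \right)} = 4 \cdot 11 \cdot 3 = 44 \cdot 3 = 132$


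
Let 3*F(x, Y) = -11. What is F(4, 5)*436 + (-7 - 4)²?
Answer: -4433/3 ≈ -1477.7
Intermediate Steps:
F(x, Y) = -11/3 (F(x, Y) = (⅓)*(-11) = -11/3)
F(4, 5)*436 + (-7 - 4)² = -11/3*436 + (-7 - 4)² = -4796/3 + (-11)² = -4796/3 + 121 = -4433/3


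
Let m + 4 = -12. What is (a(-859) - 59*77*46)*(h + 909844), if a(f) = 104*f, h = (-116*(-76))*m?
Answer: -229340223432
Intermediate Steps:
m = -16 (m = -4 - 12 = -16)
h = -141056 (h = -116*(-76)*(-16) = 8816*(-16) = -141056)
(a(-859) - 59*77*46)*(h + 909844) = (104*(-859) - 59*77*46)*(-141056 + 909844) = (-89336 - 4543*46)*768788 = (-89336 - 208978)*768788 = -298314*768788 = -229340223432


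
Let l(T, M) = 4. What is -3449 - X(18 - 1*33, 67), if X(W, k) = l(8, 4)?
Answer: -3453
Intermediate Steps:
X(W, k) = 4
-3449 - X(18 - 1*33, 67) = -3449 - 1*4 = -3449 - 4 = -3453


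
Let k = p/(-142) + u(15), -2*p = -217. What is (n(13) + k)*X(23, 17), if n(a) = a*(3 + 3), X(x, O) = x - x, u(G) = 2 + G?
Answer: 0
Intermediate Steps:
p = 217/2 (p = -½*(-217) = 217/2 ≈ 108.50)
X(x, O) = 0
k = 4611/284 (k = (217/2)/(-142) + (2 + 15) = (217/2)*(-1/142) + 17 = -217/284 + 17 = 4611/284 ≈ 16.236)
n(a) = 6*a (n(a) = a*6 = 6*a)
(n(13) + k)*X(23, 17) = (6*13 + 4611/284)*0 = (78 + 4611/284)*0 = (26763/284)*0 = 0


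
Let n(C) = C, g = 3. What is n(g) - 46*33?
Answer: -1515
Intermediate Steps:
n(g) - 46*33 = 3 - 46*33 = 3 - 1518 = -1515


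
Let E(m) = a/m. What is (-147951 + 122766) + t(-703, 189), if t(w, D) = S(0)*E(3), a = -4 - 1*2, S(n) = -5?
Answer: -25175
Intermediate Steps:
a = -6 (a = -4 - 2 = -6)
E(m) = -6/m
t(w, D) = 10 (t(w, D) = -(-30)/3 = -5*(-2) = 10)
(-147951 + 122766) + t(-703, 189) = (-147951 + 122766) + 10 = -25185 + 10 = -25175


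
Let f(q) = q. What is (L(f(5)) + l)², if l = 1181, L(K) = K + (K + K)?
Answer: 1430416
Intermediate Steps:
L(K) = 3*K (L(K) = K + 2*K = 3*K)
(L(f(5)) + l)² = (3*5 + 1181)² = (15 + 1181)² = 1196² = 1430416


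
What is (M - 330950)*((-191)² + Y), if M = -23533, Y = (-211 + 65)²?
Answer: -20488053951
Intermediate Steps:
Y = 21316 (Y = (-146)² = 21316)
(M - 330950)*((-191)² + Y) = (-23533 - 330950)*((-191)² + 21316) = -354483*(36481 + 21316) = -354483*57797 = -20488053951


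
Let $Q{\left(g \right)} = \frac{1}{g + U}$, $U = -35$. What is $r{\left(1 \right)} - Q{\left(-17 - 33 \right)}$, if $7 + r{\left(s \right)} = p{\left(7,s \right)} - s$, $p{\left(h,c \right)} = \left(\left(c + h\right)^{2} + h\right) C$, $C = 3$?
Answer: $\frac{17426}{85} \approx 205.01$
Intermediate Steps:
$p{\left(h,c \right)} = 3 h + 3 \left(c + h\right)^{2}$ ($p{\left(h,c \right)} = \left(\left(c + h\right)^{2} + h\right) 3 = \left(h + \left(c + h\right)^{2}\right) 3 = 3 h + 3 \left(c + h\right)^{2}$)
$r{\left(s \right)} = 14 - s + 3 \left(7 + s\right)^{2}$ ($r{\left(s \right)} = -7 - \left(-21 + s - 3 \left(s + 7\right)^{2}\right) = -7 - \left(-21 + s - 3 \left(7 + s\right)^{2}\right) = -7 + \left(21 - s + 3 \left(7 + s\right)^{2}\right) = 14 - s + 3 \left(7 + s\right)^{2}$)
$Q{\left(g \right)} = \frac{1}{-35 + g}$ ($Q{\left(g \right)} = \frac{1}{g - 35} = \frac{1}{-35 + g}$)
$r{\left(1 \right)} - Q{\left(-17 - 33 \right)} = \left(14 - 1 + 3 \left(7 + 1\right)^{2}\right) - \frac{1}{-35 - 50} = \left(14 - 1 + 3 \cdot 8^{2}\right) - \frac{1}{-35 - 50} = \left(14 - 1 + 3 \cdot 64\right) - \frac{1}{-35 - 50} = \left(14 - 1 + 192\right) - \frac{1}{-85} = 205 - - \frac{1}{85} = 205 + \frac{1}{85} = \frac{17426}{85}$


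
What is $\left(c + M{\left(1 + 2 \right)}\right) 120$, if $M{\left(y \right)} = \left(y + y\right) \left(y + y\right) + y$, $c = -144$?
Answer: $-12600$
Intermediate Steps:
$M{\left(y \right)} = y + 4 y^{2}$ ($M{\left(y \right)} = 2 y 2 y + y = 4 y^{2} + y = y + 4 y^{2}$)
$\left(c + M{\left(1 + 2 \right)}\right) 120 = \left(-144 + \left(1 + 2\right) \left(1 + 4 \left(1 + 2\right)\right)\right) 120 = \left(-144 + 3 \left(1 + 4 \cdot 3\right)\right) 120 = \left(-144 + 3 \left(1 + 12\right)\right) 120 = \left(-144 + 3 \cdot 13\right) 120 = \left(-144 + 39\right) 120 = \left(-105\right) 120 = -12600$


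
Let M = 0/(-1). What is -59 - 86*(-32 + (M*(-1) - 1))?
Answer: 2779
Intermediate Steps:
M = 0 (M = 0*(-1) = 0)
-59 - 86*(-32 + (M*(-1) - 1)) = -59 - 86*(-32 + (0*(-1) - 1)) = -59 - 86*(-32 + (0 - 1)) = -59 - 86*(-32 - 1) = -59 - 86*(-33) = -59 + 2838 = 2779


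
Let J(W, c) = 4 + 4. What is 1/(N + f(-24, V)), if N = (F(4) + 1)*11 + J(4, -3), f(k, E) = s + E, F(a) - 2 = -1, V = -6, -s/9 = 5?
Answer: -1/21 ≈ -0.047619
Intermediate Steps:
s = -45 (s = -9*5 = -45)
F(a) = 1 (F(a) = 2 - 1 = 1)
f(k, E) = -45 + E
J(W, c) = 8
N = 30 (N = (1 + 1)*11 + 8 = 2*11 + 8 = 22 + 8 = 30)
1/(N + f(-24, V)) = 1/(30 + (-45 - 6)) = 1/(30 - 51) = 1/(-21) = -1/21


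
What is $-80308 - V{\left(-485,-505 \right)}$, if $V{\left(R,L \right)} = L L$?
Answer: $-335333$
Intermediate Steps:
$V{\left(R,L \right)} = L^{2}$
$-80308 - V{\left(-485,-505 \right)} = -80308 - \left(-505\right)^{2} = -80308 - 255025 = -335333$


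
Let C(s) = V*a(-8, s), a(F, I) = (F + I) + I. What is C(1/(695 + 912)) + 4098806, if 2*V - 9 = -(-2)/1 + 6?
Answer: 6586671983/1607 ≈ 4.0987e+6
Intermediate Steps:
V = 17/2 (V = 9/2 + (-(-2)/1 + 6)/2 = 9/2 + (-(-2) + 6)/2 = 9/2 + (-1*(-2) + 6)/2 = 9/2 + (2 + 6)/2 = 9/2 + (1/2)*8 = 9/2 + 4 = 17/2 ≈ 8.5000)
a(F, I) = F + 2*I
C(s) = -68 + 17*s (C(s) = 17*(-8 + 2*s)/2 = -68 + 17*s)
C(1/(695 + 912)) + 4098806 = (-68 + 17/(695 + 912)) + 4098806 = (-68 + 17/1607) + 4098806 = -109259/1607 + 4098806 = 6586671983/1607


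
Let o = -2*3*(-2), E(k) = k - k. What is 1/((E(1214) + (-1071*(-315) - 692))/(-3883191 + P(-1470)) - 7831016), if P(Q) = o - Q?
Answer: -3881709/30397725623017 ≈ -1.2770e-7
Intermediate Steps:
E(k) = 0
o = 12 (o = -6*(-2) = 12)
P(Q) = 12 - Q
1/((E(1214) + (-1071*(-315) - 692))/(-3883191 + P(-1470)) - 7831016) = 1/((0 + (-1071*(-315) - 692))/(-3883191 + (12 - 1*(-1470))) - 7831016) = 1/((0 + (337365 - 692))/(-3883191 + (12 + 1470)) - 7831016) = 1/((0 + 336673)/(-3883191 + 1482) - 7831016) = 1/(336673/(-3881709) - 7831016) = 1/(336673*(-1/3881709) - 7831016) = 1/(-336673/3881709 - 7831016) = 1/(-30397725623017/3881709) = -3881709/30397725623017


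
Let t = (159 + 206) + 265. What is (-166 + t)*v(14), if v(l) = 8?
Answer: 3712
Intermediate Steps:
t = 630 (t = 365 + 265 = 630)
(-166 + t)*v(14) = (-166 + 630)*8 = 464*8 = 3712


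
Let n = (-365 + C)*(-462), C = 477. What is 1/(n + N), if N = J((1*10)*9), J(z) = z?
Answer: -1/51654 ≈ -1.9360e-5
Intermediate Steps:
n = -51744 (n = (-365 + 477)*(-462) = 112*(-462) = -51744)
N = 90 (N = (1*10)*9 = 10*9 = 90)
1/(n + N) = 1/(-51744 + 90) = 1/(-51654) = -1/51654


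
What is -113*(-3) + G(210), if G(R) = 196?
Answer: 535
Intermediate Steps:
-113*(-3) + G(210) = -113*(-3) + 196 = 339 + 196 = 535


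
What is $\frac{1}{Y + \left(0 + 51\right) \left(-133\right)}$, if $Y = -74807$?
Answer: $- \frac{1}{81590} \approx -1.2256 \cdot 10^{-5}$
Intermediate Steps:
$\frac{1}{Y + \left(0 + 51\right) \left(-133\right)} = \frac{1}{-74807 + \left(0 + 51\right) \left(-133\right)} = \frac{1}{-74807 + 51 \left(-133\right)} = \frac{1}{-74807 - 6783} = \frac{1}{-81590} = - \frac{1}{81590}$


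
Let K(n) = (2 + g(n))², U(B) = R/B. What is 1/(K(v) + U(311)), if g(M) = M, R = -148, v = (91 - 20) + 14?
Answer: 311/2353811 ≈ 0.00013213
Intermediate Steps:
v = 85 (v = 71 + 14 = 85)
U(B) = -148/B
K(n) = (2 + n)²
1/(K(v) + U(311)) = 1/((2 + 85)² - 148/311) = 1/(87² - 148*1/311) = 1/(7569 - 148/311) = 1/(2353811/311) = 311/2353811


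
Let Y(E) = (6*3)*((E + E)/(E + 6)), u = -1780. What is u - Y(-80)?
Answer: -67300/37 ≈ -1818.9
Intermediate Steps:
Y(E) = 36*E/(6 + E) (Y(E) = 18*((2*E)/(6 + E)) = 18*(2*E/(6 + E)) = 36*E/(6 + E))
u - Y(-80) = -1780 - 36*(-80)/(6 - 80) = -1780 - 36*(-80)/(-74) = -1780 - 36*(-80)*(-1)/74 = -1780 - 1*1440/37 = -1780 - 1440/37 = -67300/37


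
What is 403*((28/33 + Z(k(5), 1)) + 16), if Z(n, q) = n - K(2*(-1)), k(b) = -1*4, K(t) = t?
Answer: 197470/33 ≈ 5983.9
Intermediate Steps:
k(b) = -4
Z(n, q) = 2 + n (Z(n, q) = n - 2*(-1) = n - 1*(-2) = n + 2 = 2 + n)
403*((28/33 + Z(k(5), 1)) + 16) = 403*((28/33 + (2 - 4)) + 16) = 403*((28*(1/33) - 2) + 16) = 403*((28/33 - 2) + 16) = 403*(-38/33 + 16) = 403*(490/33) = 197470/33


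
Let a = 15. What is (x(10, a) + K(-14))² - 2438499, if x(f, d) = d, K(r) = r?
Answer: -2438498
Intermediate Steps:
(x(10, a) + K(-14))² - 2438499 = (15 - 14)² - 2438499 = 1² - 2438499 = 1 - 2438499 = -2438498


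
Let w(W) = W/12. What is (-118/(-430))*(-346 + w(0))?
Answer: -20414/215 ≈ -94.949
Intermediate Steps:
w(W) = W/12 (w(W) = W*(1/12) = W/12)
(-118/(-430))*(-346 + w(0)) = (-118/(-430))*(-346 + (1/12)*0) = (-118*(-1/430))*(-346 + 0) = (59/215)*(-346) = -20414/215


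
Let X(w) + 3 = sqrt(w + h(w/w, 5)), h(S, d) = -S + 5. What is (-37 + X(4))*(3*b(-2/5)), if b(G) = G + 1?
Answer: -72 + 18*sqrt(2)/5 ≈ -66.909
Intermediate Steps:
b(G) = 1 + G
h(S, d) = 5 - S
X(w) = -3 + sqrt(4 + w) (X(w) = -3 + sqrt(w + (5 - w/w)) = -3 + sqrt(w + (5 - 1*1)) = -3 + sqrt(w + (5 - 1)) = -3 + sqrt(w + 4) = -3 + sqrt(4 + w))
(-37 + X(4))*(3*b(-2/5)) = (-37 + (-3 + sqrt(4 + 4)))*(3*(1 - 2/5)) = (-37 + (-3 + sqrt(8)))*(3*(1 - 2*1/5)) = (-37 + (-3 + 2*sqrt(2)))*(3*(1 - 2/5)) = (-40 + 2*sqrt(2))*(3*(3/5)) = (-40 + 2*sqrt(2))*(9/5) = -72 + 18*sqrt(2)/5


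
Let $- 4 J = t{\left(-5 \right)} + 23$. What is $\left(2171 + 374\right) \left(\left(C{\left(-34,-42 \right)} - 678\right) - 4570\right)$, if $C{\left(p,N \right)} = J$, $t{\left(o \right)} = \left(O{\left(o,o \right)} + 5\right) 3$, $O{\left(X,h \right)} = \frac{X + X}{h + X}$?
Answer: $- \frac{53528985}{4} \approx -1.3382 \cdot 10^{7}$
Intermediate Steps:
$O{\left(X,h \right)} = \frac{2 X}{X + h}$
$t{\left(o \right)} = 18$ ($t{\left(o \right)} = \left(\frac{2 o}{o + o} + 5\right) 3 = \left(\frac{2 o}{2 o} + 5\right) 3 = \left(2 o \frac{1}{2 o} + 5\right) 3 = \left(1 + 5\right) 3 = 6 \cdot 3 = 18$)
$J = - \frac{41}{4}$ ($J = - \frac{18 + 23}{4} = \left(- \frac{1}{4}\right) 41 = - \frac{41}{4} \approx -10.25$)
$C{\left(p,N \right)} = - \frac{41}{4}$
$\left(2171 + 374\right) \left(\left(C{\left(-34,-42 \right)} - 678\right) - 4570\right) = \left(2171 + 374\right) \left(\left(- \frac{41}{4} - 678\right) - 4570\right) = 2545 \left(- \frac{2753}{4} - 4570\right) = 2545 \left(- \frac{21033}{4}\right) = - \frac{53528985}{4}$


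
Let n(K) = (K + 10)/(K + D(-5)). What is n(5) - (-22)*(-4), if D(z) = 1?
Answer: -171/2 ≈ -85.500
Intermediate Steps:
n(K) = (10 + K)/(1 + K) (n(K) = (K + 10)/(K + 1) = (10 + K)/(1 + K))
n(5) - (-22)*(-4) = (10 + 5)/(1 + 5) - (-22)*(-4) = 15/6 - 1*88 = (1/6)*15 - 88 = 5/2 - 88 = -171/2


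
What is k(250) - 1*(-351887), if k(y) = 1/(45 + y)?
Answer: 103806666/295 ≈ 3.5189e+5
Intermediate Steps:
k(250) - 1*(-351887) = 1/(45 + 250) - 1*(-351887) = 1/295 + 351887 = 103806666/295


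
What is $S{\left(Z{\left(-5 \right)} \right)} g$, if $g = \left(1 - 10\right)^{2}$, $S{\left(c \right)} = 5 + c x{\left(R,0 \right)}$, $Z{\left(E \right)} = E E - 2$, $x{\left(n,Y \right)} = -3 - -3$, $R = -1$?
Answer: $405$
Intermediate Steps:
$x{\left(n,Y \right)} = 0$ ($x{\left(n,Y \right)} = -3 + 3 = 0$)
$Z{\left(E \right)} = -2 + E^{2}$ ($Z{\left(E \right)} = E^{2} - 2 = -2 + E^{2}$)
$S{\left(c \right)} = 5$ ($S{\left(c \right)} = 5 + c 0 = 5 + 0 = 5$)
$g = 81$ ($g = \left(-9\right)^{2} = 81$)
$S{\left(Z{\left(-5 \right)} \right)} g = 5 \cdot 81 = 405$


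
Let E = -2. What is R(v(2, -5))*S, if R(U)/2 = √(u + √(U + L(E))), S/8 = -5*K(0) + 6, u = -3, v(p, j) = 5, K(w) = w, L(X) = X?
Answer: 96*√(-3 + √3) ≈ 108.1*I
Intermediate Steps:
S = 48 (S = 8*(-5*0 + 6) = 8*(0 + 6) = 8*6 = 48)
R(U) = 2*√(-3 + √(-2 + U)) (R(U) = 2*√(-3 + √(U - 2)) = 2*√(-3 + √(-2 + U)))
R(v(2, -5))*S = (2*√(-3 + √(-2 + 5)))*48 = (2*√(-3 + √3))*48 = 96*√(-3 + √3)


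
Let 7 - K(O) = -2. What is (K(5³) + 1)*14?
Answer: 140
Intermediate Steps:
K(O) = 9 (K(O) = 7 - 1*(-2) = 7 + 2 = 9)
(K(5³) + 1)*14 = (9 + 1)*14 = 10*14 = 140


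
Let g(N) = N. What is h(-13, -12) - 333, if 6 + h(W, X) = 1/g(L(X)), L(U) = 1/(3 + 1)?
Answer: -335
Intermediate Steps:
L(U) = ¼ (L(U) = 1/4 = ¼)
h(W, X) = -2 (h(W, X) = -6 + 1/(¼) = -6 + 4 = -2)
h(-13, -12) - 333 = -2 - 333 = -335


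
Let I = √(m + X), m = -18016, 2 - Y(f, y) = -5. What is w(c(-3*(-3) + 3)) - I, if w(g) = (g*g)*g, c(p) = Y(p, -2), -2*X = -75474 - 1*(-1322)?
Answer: 343 - 2*√4765 ≈ 204.94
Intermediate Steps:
Y(f, y) = 7 (Y(f, y) = 2 - 1*(-5) = 2 + 5 = 7)
X = 37076 (X = -(-75474 - 1*(-1322))/2 = -(-75474 + 1322)/2 = -½*(-74152) = 37076)
c(p) = 7
w(g) = g³ (w(g) = g²*g = g³)
I = 2*√4765 (I = √(-18016 + 37076) = √19060 = 2*√4765 ≈ 138.06)
w(c(-3*(-3) + 3)) - I = 7³ - 2*√4765 = 343 - 2*√4765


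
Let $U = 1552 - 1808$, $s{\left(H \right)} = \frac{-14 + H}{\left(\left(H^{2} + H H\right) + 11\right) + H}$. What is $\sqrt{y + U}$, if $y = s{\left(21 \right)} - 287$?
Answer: $\frac{i \sqrt{453613630}}{914} \approx 23.302 i$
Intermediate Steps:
$s{\left(H \right)} = \frac{-14 + H}{11 + H + 2 H^{2}}$ ($s{\left(H \right)} = \frac{-14 + H}{\left(\left(H^{2} + H^{2}\right) + 11\right) + H} = \frac{-14 + H}{\left(2 H^{2} + 11\right) + H} = \frac{-14 + H}{\left(11 + 2 H^{2}\right) + H} = \frac{-14 + H}{11 + H + 2 H^{2}}$)
$y = - \frac{262311}{914}$ ($y = \frac{-14 + 21}{11 + 21 + 2 \cdot 21^{2}} - 287 = \frac{1}{11 + 21 + 2 \cdot 441} \cdot 7 - 287 = \frac{1}{11 + 21 + 882} \cdot 7 - 287 = \frac{1}{914} \cdot 7 - 287 = \frac{7}{914} - 287 = - \frac{262311}{914} \approx -286.99$)
$U = -256$ ($U = 1552 - 1808 = -256$)
$\sqrt{y + U} = \sqrt{- \frac{262311}{914} - 256} = \sqrt{- \frac{496295}{914}} = \frac{i \sqrt{453613630}}{914}$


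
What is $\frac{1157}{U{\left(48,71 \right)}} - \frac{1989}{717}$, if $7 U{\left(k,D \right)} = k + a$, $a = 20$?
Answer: $\frac{1890577}{16252} \approx 116.33$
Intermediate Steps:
$U{\left(k,D \right)} = \frac{20}{7} + \frac{k}{7}$ ($U{\left(k,D \right)} = \frac{k + 20}{7} = \frac{20 + k}{7} = \frac{20}{7} + \frac{k}{7}$)
$\frac{1157}{U{\left(48,71 \right)}} - \frac{1989}{717} = \frac{1157}{\frac{20}{7} + \frac{1}{7} \cdot 48} - \frac{1989}{717} = \frac{1157}{\frac{20}{7} + \frac{48}{7}} - \frac{663}{239} = \frac{1157}{\frac{68}{7}} - \frac{663}{239} = 1157 \cdot \frac{7}{68} - \frac{663}{239} = \frac{8099}{68} - \frac{663}{239} = \frac{1890577}{16252}$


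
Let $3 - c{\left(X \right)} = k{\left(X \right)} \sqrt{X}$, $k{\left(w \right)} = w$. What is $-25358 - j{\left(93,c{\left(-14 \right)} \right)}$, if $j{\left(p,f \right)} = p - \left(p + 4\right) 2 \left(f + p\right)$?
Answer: $-6827 + 2716 i \sqrt{14} \approx -6827.0 + 10162.0 i$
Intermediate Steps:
$c{\left(X \right)} = 3 - X^{\frac{3}{2}}$ ($c{\left(X \right)} = 3 - X \sqrt{X} = 3 - X^{\frac{3}{2}}$)
$j{\left(p,f \right)} = p - \left(8 + 2 p\right) \left(f + p\right)$ ($j{\left(p,f \right)} = p - \left(4 + p\right) 2 \left(f + p\right) = p - \left(8 + 2 p\right) \left(f + p\right)$)
$-25358 - j{\left(93,c{\left(-14 \right)} \right)} = -25358 - \left(- 8 \left(3 - \left(-14\right)^{\frac{3}{2}}\right) - 651 - 2 \cdot 93^{2} - 2 \left(3 - \left(-14\right)^{\frac{3}{2}}\right) 93\right) = -25358 - \left(- 8 \left(3 - - 14 i \sqrt{14}\right) - 651 - 17298 - 2 \left(3 - - 14 i \sqrt{14}\right) 93\right) = -25358 - \left(- 8 \left(3 + 14 i \sqrt{14}\right) - 651 - 17298 - 2 \left(3 + 14 i \sqrt{14}\right) 93\right) = -25358 - \left(\left(-24 - 112 i \sqrt{14}\right) - 651 - 17298 - \left(558 + 2604 i \sqrt{14}\right)\right) = -25358 - \left(-18531 - 2716 i \sqrt{14}\right) = -25358 + \left(18531 + 2716 i \sqrt{14}\right) = -6827 + 2716 i \sqrt{14}$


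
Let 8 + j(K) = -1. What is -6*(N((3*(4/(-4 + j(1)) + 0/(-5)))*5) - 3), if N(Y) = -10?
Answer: 78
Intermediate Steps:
j(K) = -9 (j(K) = -8 - 1 = -9)
-6*(N((3*(4/(-4 + j(1)) + 0/(-5)))*5) - 3) = -6*(-10 - 3) = -6*(-13) = 78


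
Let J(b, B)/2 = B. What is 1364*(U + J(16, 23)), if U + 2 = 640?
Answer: 932976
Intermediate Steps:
U = 638 (U = -2 + 640 = 638)
J(b, B) = 2*B
1364*(U + J(16, 23)) = 1364*(638 + 2*23) = 1364*(638 + 46) = 1364*684 = 932976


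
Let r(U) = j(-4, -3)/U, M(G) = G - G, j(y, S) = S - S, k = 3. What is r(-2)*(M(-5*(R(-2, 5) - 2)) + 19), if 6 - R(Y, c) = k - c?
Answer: 0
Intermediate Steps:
j(y, S) = 0
R(Y, c) = 3 + c (R(Y, c) = 6 - (3 - c) = 6 + (-3 + c) = 3 + c)
M(G) = 0
r(U) = 0 (r(U) = 0/U = 0)
r(-2)*(M(-5*(R(-2, 5) - 2)) + 19) = 0*(0 + 19) = 0*19 = 0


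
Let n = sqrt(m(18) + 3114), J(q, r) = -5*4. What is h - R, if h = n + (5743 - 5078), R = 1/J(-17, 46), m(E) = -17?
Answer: 13301/20 + sqrt(3097) ≈ 720.70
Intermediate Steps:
J(q, r) = -20
n = sqrt(3097) (n = sqrt(-17 + 3114) = sqrt(3097) ≈ 55.651)
R = -1/20 (R = 1/(-20) = -1/20 ≈ -0.050000)
h = 665 + sqrt(3097) (h = sqrt(3097) + (5743 - 5078) = sqrt(3097) + 665 = 665 + sqrt(3097) ≈ 720.65)
h - R = (665 + sqrt(3097)) - 1*(-1/20) = (665 + sqrt(3097)) + 1/20 = 13301/20 + sqrt(3097)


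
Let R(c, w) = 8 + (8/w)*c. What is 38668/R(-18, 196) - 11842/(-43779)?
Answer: 20738421995/3896331 ≈ 5322.6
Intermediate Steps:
R(c, w) = 8 + 8*c/w
38668/R(-18, 196) - 11842/(-43779) = 38668/(8 + 8*(-18)/196) - 11842/(-43779) = 38668/(8 + 8*(-18)*(1/196)) - 11842*(-1/43779) = 38668/(8 - 36/49) + 11842/43779 = 38668/(356/49) + 11842/43779 = 38668*(49/356) + 11842/43779 = 473683/89 + 11842/43779 = 20738421995/3896331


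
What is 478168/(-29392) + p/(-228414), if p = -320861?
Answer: -3118422470/209798259 ≈ -14.864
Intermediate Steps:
478168/(-29392) + p/(-228414) = 478168/(-29392) - 320861/(-228414) = 478168*(-1/29392) - 320861*(-1/228414) = -59771/3674 + 320861/228414 = -3118422470/209798259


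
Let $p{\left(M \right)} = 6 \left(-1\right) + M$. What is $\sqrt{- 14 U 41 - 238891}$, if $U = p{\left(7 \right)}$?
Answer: $i \sqrt{239465} \approx 489.35 i$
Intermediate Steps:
$p{\left(M \right)} = -6 + M$
$U = 1$ ($U = -6 + 7 = 1$)
$\sqrt{- 14 U 41 - 238891} = \sqrt{\left(-14\right) 1 \cdot 41 - 238891} = \sqrt{\left(-14\right) 41 - 238891} = \sqrt{-574 - 238891} = \sqrt{-239465} = i \sqrt{239465}$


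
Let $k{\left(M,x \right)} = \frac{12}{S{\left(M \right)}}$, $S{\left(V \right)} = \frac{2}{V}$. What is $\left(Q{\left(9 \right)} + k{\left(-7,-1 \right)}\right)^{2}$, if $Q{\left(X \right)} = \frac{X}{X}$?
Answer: $1681$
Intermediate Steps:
$k{\left(M,x \right)} = 6 M$ ($k{\left(M,x \right)} = \frac{12}{2 \frac{1}{M}} = 12 \frac{M}{2} = 6 M$)
$Q{\left(X \right)} = 1$
$\left(Q{\left(9 \right)} + k{\left(-7,-1 \right)}\right)^{2} = \left(1 + 6 \left(-7\right)\right)^{2} = \left(1 - 42\right)^{2} = \left(-41\right)^{2} = 1681$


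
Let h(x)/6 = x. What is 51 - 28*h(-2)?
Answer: 387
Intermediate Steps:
h(x) = 6*x
51 - 28*h(-2) = 51 - 168*(-2) = 51 - 28*(-12) = 51 + 336 = 387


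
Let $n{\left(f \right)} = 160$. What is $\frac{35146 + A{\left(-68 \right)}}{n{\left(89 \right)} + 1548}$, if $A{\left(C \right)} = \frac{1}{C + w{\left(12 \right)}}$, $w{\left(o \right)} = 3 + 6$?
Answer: $\frac{2073613}{100772} \approx 20.577$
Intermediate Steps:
$w{\left(o \right)} = 9$
$A{\left(C \right)} = \frac{1}{9 + C}$ ($A{\left(C \right)} = \frac{1}{C + 9} = \frac{1}{9 + C}$)
$\frac{35146 + A{\left(-68 \right)}}{n{\left(89 \right)} + 1548} = \frac{35146 + \frac{1}{9 - 68}}{160 + 1548} = \frac{35146 + \frac{1}{-59}}{1708} = \left(35146 - \frac{1}{59}\right) \frac{1}{1708} = \frac{2073613}{59} \cdot \frac{1}{1708} = \frac{2073613}{100772}$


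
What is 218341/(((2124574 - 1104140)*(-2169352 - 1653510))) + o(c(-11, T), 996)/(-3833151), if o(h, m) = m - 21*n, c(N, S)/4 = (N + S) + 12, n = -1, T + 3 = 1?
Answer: -1322710642762109/4984346369897547436 ≈ -0.00026537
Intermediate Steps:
T = -2 (T = -3 + 1 = -2)
c(N, S) = 48 + 4*N + 4*S (c(N, S) = 4*((N + S) + 12) = 4*(12 + N + S) = 48 + 4*N + 4*S)
o(h, m) = 21 + m (o(h, m) = m - 21*(-1) = m + 21 = 21 + m)
218341/(((2124574 - 1104140)*(-2169352 - 1653510))) + o(c(-11, T), 996)/(-3833151) = 218341/(((2124574 - 1104140)*(-2169352 - 1653510))) + (21 + 996)/(-3833151) = 218341/((1020434*(-3822862))) + 1017*(-1/3833151) = 218341/(-3900978362108) - 339/1277717 = 218341*(-1/3900978362108) - 339/1277717 = -218341/3900978362108 - 339/1277717 = -1322710642762109/4984346369897547436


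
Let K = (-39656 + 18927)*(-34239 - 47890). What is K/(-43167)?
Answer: -1702452041/43167 ≈ -39439.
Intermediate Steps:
K = 1702452041 (K = -20729*(-82129) = 1702452041)
K/(-43167) = 1702452041/(-43167) = 1702452041*(-1/43167) = -1702452041/43167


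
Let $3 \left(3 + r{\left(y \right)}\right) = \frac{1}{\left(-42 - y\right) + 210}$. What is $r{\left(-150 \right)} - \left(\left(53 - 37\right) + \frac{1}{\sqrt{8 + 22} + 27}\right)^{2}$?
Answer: $- \frac{13478095235}{51791706} + \frac{7474 \sqrt{30}}{162867} \approx -259.99$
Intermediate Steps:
$r{\left(y \right)} = -3 + \frac{1}{3 \left(168 - y\right)}$ ($r{\left(y \right)} = -3 + \frac{1}{3 \left(\left(-42 - y\right) + 210\right)} = -3 + \frac{1}{3 \left(168 - y\right)}$)
$r{\left(-150 \right)} - \left(\left(53 - 37\right) + \frac{1}{\sqrt{8 + 22} + 27}\right)^{2} = \frac{1511 - -1350}{3 \left(-168 - 150\right)} - \left(\left(53 - 37\right) + \frac{1}{\sqrt{8 + 22} + 27}\right)^{2} = \frac{1511 + 1350}{3 \left(-318\right)} - \left(\left(53 - 37\right) + \frac{1}{\sqrt{30} + 27}\right)^{2} = \frac{1}{3} \left(- \frac{1}{318}\right) 2861 - \left(16 + \frac{1}{27 + \sqrt{30}}\right)^{2} = - \frac{2861}{954} - \left(16 + \frac{1}{27 + \sqrt{30}}\right)^{2}$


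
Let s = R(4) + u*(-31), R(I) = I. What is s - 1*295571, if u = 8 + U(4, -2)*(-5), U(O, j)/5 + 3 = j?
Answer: -299690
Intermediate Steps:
U(O, j) = -15 + 5*j
u = 133 (u = 8 + (-15 + 5*(-2))*(-5) = 8 + (-15 - 10)*(-5) = 8 - 25*(-5) = 8 + 125 = 133)
s = -4119 (s = 4 + 133*(-31) = 4 - 4123 = -4119)
s - 1*295571 = -4119 - 1*295571 = -4119 - 295571 = -299690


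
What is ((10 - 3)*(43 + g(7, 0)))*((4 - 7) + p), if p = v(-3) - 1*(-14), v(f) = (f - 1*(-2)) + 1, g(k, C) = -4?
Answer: 3003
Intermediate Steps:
v(f) = 3 + f (v(f) = (f + 2) + 1 = (2 + f) + 1 = 3 + f)
p = 14 (p = (3 - 3) - 1*(-14) = 0 + 14 = 14)
((10 - 3)*(43 + g(7, 0)))*((4 - 7) + p) = ((10 - 3)*(43 - 4))*((4 - 7) + 14) = (7*39)*(-3 + 14) = 273*11 = 3003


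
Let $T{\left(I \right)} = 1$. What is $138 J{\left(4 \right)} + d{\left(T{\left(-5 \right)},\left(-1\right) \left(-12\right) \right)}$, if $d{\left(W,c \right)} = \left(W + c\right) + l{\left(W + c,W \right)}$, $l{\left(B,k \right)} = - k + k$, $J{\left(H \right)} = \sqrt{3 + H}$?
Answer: $13 + 138 \sqrt{7} \approx 378.11$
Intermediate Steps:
$l{\left(B,k \right)} = 0$
$d{\left(W,c \right)} = W + c$ ($d{\left(W,c \right)} = \left(W + c\right) + 0 = W + c$)
$138 J{\left(4 \right)} + d{\left(T{\left(-5 \right)},\left(-1\right) \left(-12\right) \right)} = 138 \sqrt{3 + 4} + \left(1 - -12\right) = 138 \sqrt{7} + \left(1 + 12\right) = 138 \sqrt{7} + 13 = 13 + 138 \sqrt{7}$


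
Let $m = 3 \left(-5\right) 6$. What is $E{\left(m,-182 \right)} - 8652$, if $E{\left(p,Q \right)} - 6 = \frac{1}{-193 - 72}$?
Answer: $- \frac{2291191}{265} \approx -8646.0$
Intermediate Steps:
$m = -90$ ($m = \left(-15\right) 6 = -90$)
$E{\left(p,Q \right)} = \frac{1589}{265}$ ($E{\left(p,Q \right)} = 6 + \frac{1}{-193 - 72} = 6 + \frac{1}{-265} = 6 - \frac{1}{265} = \frac{1589}{265}$)
$E{\left(m,-182 \right)} - 8652 = \frac{1589}{265} - 8652 = - \frac{2291191}{265}$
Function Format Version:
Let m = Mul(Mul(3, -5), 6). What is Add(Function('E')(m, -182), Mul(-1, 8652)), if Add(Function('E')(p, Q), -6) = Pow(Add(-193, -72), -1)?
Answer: Rational(-2291191, 265) ≈ -8646.0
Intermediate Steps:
m = -90 (m = Mul(-15, 6) = -90)
Function('E')(p, Q) = Rational(1589, 265) (Function('E')(p, Q) = Add(6, Pow(Add(-193, -72), -1)) = Add(6, Pow(-265, -1)) = Add(6, Rational(-1, 265)) = Rational(1589, 265))
Add(Function('E')(m, -182), Mul(-1, 8652)) = Add(Rational(1589, 265), Mul(-1, 8652)) = Add(Rational(1589, 265), -8652) = Rational(-2291191, 265)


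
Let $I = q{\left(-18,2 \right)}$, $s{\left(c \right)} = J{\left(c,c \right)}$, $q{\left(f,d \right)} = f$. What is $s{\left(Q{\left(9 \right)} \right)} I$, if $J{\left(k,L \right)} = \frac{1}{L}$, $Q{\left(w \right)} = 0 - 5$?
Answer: $\frac{18}{5} \approx 3.6$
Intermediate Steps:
$Q{\left(w \right)} = -5$
$s{\left(c \right)} = \frac{1}{c}$
$I = -18$
$s{\left(Q{\left(9 \right)} \right)} I = \frac{1}{-5} \left(-18\right) = \left(- \frac{1}{5}\right) \left(-18\right) = \frac{18}{5}$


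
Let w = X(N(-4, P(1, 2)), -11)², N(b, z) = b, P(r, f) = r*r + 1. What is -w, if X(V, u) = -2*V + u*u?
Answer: -16641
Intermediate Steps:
P(r, f) = 1 + r² (P(r, f) = r² + 1 = 1 + r²)
X(V, u) = u² - 2*V (X(V, u) = -2*V + u² = u² - 2*V)
w = 16641 (w = ((-11)² - 2*(-4))² = (121 + 8)² = 129² = 16641)
-w = -1*16641 = -16641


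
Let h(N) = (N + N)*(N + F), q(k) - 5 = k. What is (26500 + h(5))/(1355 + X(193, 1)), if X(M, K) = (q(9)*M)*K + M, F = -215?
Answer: 488/85 ≈ 5.7412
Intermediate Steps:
q(k) = 5 + k
X(M, K) = M + 14*K*M (X(M, K) = ((5 + 9)*M)*K + M = (14*M)*K + M = 14*K*M + M = M + 14*K*M)
h(N) = 2*N*(-215 + N) (h(N) = (N + N)*(N - 215) = (2*N)*(-215 + N) = 2*N*(-215 + N))
(26500 + h(5))/(1355 + X(193, 1)) = (26500 + 2*5*(-215 + 5))/(1355 + 193*(1 + 14*1)) = (26500 + 2*5*(-210))/(1355 + 193*(1 + 14)) = (26500 - 2100)/(1355 + 193*15) = 24400/(1355 + 2895) = 24400/4250 = 24400*(1/4250) = 488/85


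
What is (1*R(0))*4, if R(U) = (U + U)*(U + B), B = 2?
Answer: 0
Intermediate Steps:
R(U) = 2*U*(2 + U) (R(U) = (U + U)*(U + 2) = (2*U)*(2 + U) = 2*U*(2 + U))
(1*R(0))*4 = (1*(2*0*(2 + 0)))*4 = (1*(2*0*2))*4 = (1*0)*4 = 0*4 = 0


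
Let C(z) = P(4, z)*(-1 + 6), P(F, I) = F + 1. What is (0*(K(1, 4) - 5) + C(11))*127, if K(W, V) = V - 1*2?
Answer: 3175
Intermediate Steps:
P(F, I) = 1 + F
K(W, V) = -2 + V (K(W, V) = V - 2 = -2 + V)
C(z) = 25 (C(z) = (1 + 4)*(-1 + 6) = 5*5 = 25)
(0*(K(1, 4) - 5) + C(11))*127 = (0*((-2 + 4) - 5) + 25)*127 = (0*(2 - 5) + 25)*127 = (0*(-3) + 25)*127 = (0 + 25)*127 = 25*127 = 3175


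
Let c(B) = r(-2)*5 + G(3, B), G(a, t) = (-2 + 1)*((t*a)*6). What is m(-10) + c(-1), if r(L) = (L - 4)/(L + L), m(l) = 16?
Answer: 83/2 ≈ 41.500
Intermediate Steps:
G(a, t) = -6*a*t (G(a, t) = -a*t*6 = -6*a*t)
r(L) = (-4 + L)/(2*L) (r(L) = (-4 + L)/((2*L)) = (-4 + L)*(1/(2*L)) = (-4 + L)/(2*L))
c(B) = 15/2 - 18*B (c(B) = ((½)*(-4 - 2)/(-2))*5 - 6*3*B = ((½)*(-½)*(-6))*5 - 18*B = (3/2)*5 - 18*B = 15/2 - 18*B)
m(-10) + c(-1) = 16 + (15/2 - 18*(-1)) = 16 + (15/2 + 18) = 16 + 51/2 = 83/2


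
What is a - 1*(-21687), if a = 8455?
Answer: 30142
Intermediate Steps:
a - 1*(-21687) = 8455 - 1*(-21687) = 8455 + 21687 = 30142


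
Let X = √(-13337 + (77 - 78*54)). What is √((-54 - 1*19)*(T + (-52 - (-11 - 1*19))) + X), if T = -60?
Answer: √(5986 + 8*I*√273) ≈ 77.374 + 0.8542*I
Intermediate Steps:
X = 8*I*√273 (X = √(-13337 + (77 - 4212)) = √(-13337 - 4135) = √(-17472) = 8*I*√273 ≈ 132.18*I)
√((-54 - 1*19)*(T + (-52 - (-11 - 1*19))) + X) = √((-54 - 1*19)*(-60 + (-52 - (-11 - 1*19))) + 8*I*√273) = √((-54 - 19)*(-60 + (-52 - (-11 - 19))) + 8*I*√273) = √(-73*(-60 + (-52 - 1*(-30))) + 8*I*√273) = √(-73*(-60 + (-52 + 30)) + 8*I*√273) = √(-73*(-60 - 22) + 8*I*√273) = √(-73*(-82) + 8*I*√273) = √(5986 + 8*I*√273)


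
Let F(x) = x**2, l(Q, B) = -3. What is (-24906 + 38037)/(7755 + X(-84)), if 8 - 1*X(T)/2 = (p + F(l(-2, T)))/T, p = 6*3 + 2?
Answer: 551502/326411 ≈ 1.6896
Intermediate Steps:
p = 20 (p = 18 + 2 = 20)
X(T) = 16 - 58/T (X(T) = 16 - 2*(20 + (-3)**2)/T = 16 - 2*(20 + 9)/T = 16 - 58/T)
(-24906 + 38037)/(7755 + X(-84)) = (-24906 + 38037)/(7755 + (16 - 58/(-84))) = 13131/(7755 + (16 - 58*(-1/84))) = 13131/(7755 + (16 + 29/42)) = 13131/(7755 + 701/42) = 13131/(326411/42) = 13131*(42/326411) = 551502/326411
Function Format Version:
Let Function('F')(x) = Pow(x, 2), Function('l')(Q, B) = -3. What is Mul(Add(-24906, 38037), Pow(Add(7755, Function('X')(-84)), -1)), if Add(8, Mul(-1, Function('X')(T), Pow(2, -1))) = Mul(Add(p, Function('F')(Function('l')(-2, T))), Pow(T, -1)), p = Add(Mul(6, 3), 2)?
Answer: Rational(551502, 326411) ≈ 1.6896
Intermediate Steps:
p = 20 (p = Add(18, 2) = 20)
Function('X')(T) = Add(16, Mul(-58, Pow(T, -1))) (Function('X')(T) = Add(16, Mul(-2, Mul(Add(20, Pow(-3, 2)), Pow(T, -1)))) = Add(16, Mul(-2, Mul(Add(20, 9), Pow(T, -1)))) = Add(16, Mul(-2, Mul(29, Pow(T, -1)))) = Add(16, Mul(-58, Pow(T, -1))))
Mul(Add(-24906, 38037), Pow(Add(7755, Function('X')(-84)), -1)) = Mul(Add(-24906, 38037), Pow(Add(7755, Add(16, Mul(-58, Pow(-84, -1)))), -1)) = Mul(13131, Pow(Add(7755, Add(16, Mul(-58, Rational(-1, 84)))), -1)) = Mul(13131, Pow(Add(7755, Add(16, Rational(29, 42))), -1)) = Mul(13131, Pow(Add(7755, Rational(701, 42)), -1)) = Mul(13131, Pow(Rational(326411, 42), -1)) = Mul(13131, Rational(42, 326411)) = Rational(551502, 326411)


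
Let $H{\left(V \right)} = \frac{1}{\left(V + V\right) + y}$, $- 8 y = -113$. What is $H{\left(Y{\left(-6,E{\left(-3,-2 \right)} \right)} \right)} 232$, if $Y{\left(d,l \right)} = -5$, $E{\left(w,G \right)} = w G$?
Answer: $\frac{1856}{33} \approx 56.242$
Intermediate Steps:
$y = \frac{113}{8}$ ($y = \left(- \frac{1}{8}\right) \left(-113\right) = \frac{113}{8} \approx 14.125$)
$E{\left(w,G \right)} = G w$
$H{\left(V \right)} = \frac{1}{\frac{113}{8} + 2 V}$ ($H{\left(V \right)} = \frac{1}{\left(V + V\right) + \frac{113}{8}} = \frac{1}{2 V + \frac{113}{8}} = \frac{1}{\frac{113}{8} + 2 V}$)
$H{\left(Y{\left(-6,E{\left(-3,-2 \right)} \right)} \right)} 232 = \frac{8}{113 + 16 \left(-5\right)} 232 = \frac{8}{113 - 80} \cdot 232 = \frac{8}{33} \cdot 232 = \frac{1856}{33}$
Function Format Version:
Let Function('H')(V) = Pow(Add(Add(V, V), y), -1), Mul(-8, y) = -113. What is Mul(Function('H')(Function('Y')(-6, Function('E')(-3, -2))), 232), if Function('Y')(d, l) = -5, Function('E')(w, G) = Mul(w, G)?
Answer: Rational(1856, 33) ≈ 56.242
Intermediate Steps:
y = Rational(113, 8) (y = Mul(Rational(-1, 8), -113) = Rational(113, 8) ≈ 14.125)
Function('E')(w, G) = Mul(G, w)
Function('H')(V) = Pow(Add(Rational(113, 8), Mul(2, V)), -1) (Function('H')(V) = Pow(Add(Add(V, V), Rational(113, 8)), -1) = Pow(Add(Mul(2, V), Rational(113, 8)), -1) = Pow(Add(Rational(113, 8), Mul(2, V)), -1))
Mul(Function('H')(Function('Y')(-6, Function('E')(-3, -2))), 232) = Mul(Mul(8, Pow(Add(113, Mul(16, -5)), -1)), 232) = Mul(Mul(8, Pow(Add(113, -80), -1)), 232) = Mul(Mul(8, Pow(33, -1)), 232) = Mul(Mul(8, Rational(1, 33)), 232) = Mul(Rational(8, 33), 232) = Rational(1856, 33)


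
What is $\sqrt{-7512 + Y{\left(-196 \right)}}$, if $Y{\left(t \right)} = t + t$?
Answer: $4 i \sqrt{494} \approx 88.904 i$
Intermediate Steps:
$Y{\left(t \right)} = 2 t$
$\sqrt{-7512 + Y{\left(-196 \right)}} = \sqrt{-7512 + 2 \left(-196\right)} = \sqrt{-7512 - 392} = \sqrt{-7904} = 4 i \sqrt{494}$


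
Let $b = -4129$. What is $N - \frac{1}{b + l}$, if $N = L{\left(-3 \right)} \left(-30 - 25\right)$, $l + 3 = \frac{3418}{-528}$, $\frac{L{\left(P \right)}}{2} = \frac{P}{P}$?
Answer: $- \frac{120181006}{1092557} \approx -110.0$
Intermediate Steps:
$L{\left(P \right)} = 2$ ($L{\left(P \right)} = 2 \frac{P}{P} = 2 \cdot 1 = 2$)
$l = - \frac{2501}{264}$ ($l = -3 + \frac{3418}{-528} = -3 + 3418 \left(- \frac{1}{528}\right) = -3 - \frac{1709}{264} = - \frac{2501}{264} \approx -9.4735$)
$N = -110$ ($N = 2 \left(-30 - 25\right) = 2 \left(-55\right) = -110$)
$N - \frac{1}{b + l} = -110 - \frac{1}{-4129 - \frac{2501}{264}} = -110 - \frac{1}{- \frac{1092557}{264}} = -110 - - \frac{264}{1092557} = -110 + \frac{264}{1092557} = - \frac{120181006}{1092557}$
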